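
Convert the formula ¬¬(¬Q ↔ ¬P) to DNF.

¬¬(¬Q ↔ ¬P)
= ¬¬((¬Q → ¬P) ∧ (¬P → ¬Q))   [eliminate ↔]
= ¬¬((¬¬Q ∨ ¬P) ∧ (¬P → ¬Q))   [eliminate →]
= ¬¬((¬¬Q ∨ ¬P) ∧ (¬¬P ∨ ¬Q))   [eliminate →]
= (¬¬Q ∨ ¬P) ∧ (¬¬P ∨ ¬Q)   [double negation]
= (Q ∨ ¬P) ∧ (¬¬P ∨ ¬Q)   [double negation]
= (Q ∨ ¬P) ∧ (P ∨ ¬Q)   [double negation]
= (Q ∧ P) ∨ (Q ∧ ¬Q) ∨ (¬P ∧ P) ∨ (¬P ∧ ¬Q)   [distribute ∧ over ∨]
= (Q ∧ P) ∨ (¬P ∧ ¬Q)   [simplify]

(Q ∧ P) ∨ (¬P ∧ ¬Q)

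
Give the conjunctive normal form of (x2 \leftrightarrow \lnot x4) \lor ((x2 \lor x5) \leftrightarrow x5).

(x2 \leftrightarrow \lnot x4) \lor ((x2 \lor x5) \leftrightarrow x5)
≡ ((x2 \to \lnot x4) \land (\lnot x4 \to x2)) \lor ((x2 \lor x5) \leftrightarrow x5)
≡ ((\lnot x2 \lor \lnot x4) \land (\lnot x4 \to x2)) \lor ((x2 \lor x5) \leftrightarrow x5)
≡ ((\lnot x2 \lor \lnot x4) \land (\lnot \lnot x4 \lor x2)) \lor ((x2 \lor x5) \leftrightarrow x5)
≡ ((\lnot x2 \lor \lnot x4) \land (\lnot \lnot x4 \lor x2)) \lor (((x2 \lor x5) \to x5) \land (x5 \to (x2 \lor x5)))
≡ ((\lnot x2 \lor \lnot x4) \land (\lnot \lnot x4 \lor x2)) \lor ((\lnot (x2 \lor x5) \lor x5) \land (x5 \to (x2 \lor x5)))
≡ ((\lnot x2 \lor \lnot x4) \land (\lnot \lnot x4 \lor x2)) \lor ((\lnot (x2 \lor x5) \lor x5) \land (\lnot x5 \lor x2 \lor x5))
≡ ((\lnot x2 \lor \lnot x4) \land (x4 \lor x2)) \lor ((\lnot (x2 \lor x5) \lor x5) \land (\lnot x5 \lor x2 \lor x5))
≡ ((\lnot x2 \lor \lnot x4) \land (x4 \lor x2)) \lor (((\lnot x2 \land \lnot x5) \lor x5) \land (\lnot x5 \lor x2 \lor x5))
≡ (\lnot x2 \lor \lnot x4 \lor \lnot x2 \lor x5) \land (\lnot x2 \lor \lnot x4 \lor \lnot x5 \lor x5) \land (\lnot x2 \lor \lnot x4 \lor \lnot x5 \lor x2 \lor x5) \land (x4 \lor x2 \lor \lnot x2 \lor x5) \land (x4 \lor x2 \lor \lnot x5 \lor x5) \land (x4 \lor x2 \lor \lnot x5 \lor x2 \lor x5)
≡ \lnot x2 \lor \lnot x4 \lor x5

\lnot x2 \lor \lnot x4 \lor x5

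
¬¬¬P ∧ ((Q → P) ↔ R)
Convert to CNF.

¬¬¬P ∧ ((Q → P) ↔ R)
= ¬¬¬P ∧ ((Q → P) → R) ∧ (R → (Q → P))   [eliminate ↔]
= ¬¬¬P ∧ (¬(Q → P) ∨ R) ∧ (R → (Q → P))   [eliminate →]
= ¬¬¬P ∧ (¬(¬Q ∨ P) ∨ R) ∧ (R → (Q → P))   [eliminate →]
= ¬¬¬P ∧ (¬(¬Q ∨ P) ∨ R) ∧ (¬R ∨ (Q → P))   [eliminate →]
= ¬¬¬P ∧ (¬(¬Q ∨ P) ∨ R) ∧ (¬R ∨ ¬Q ∨ P)   [eliminate →]
= ¬P ∧ (¬(¬Q ∨ P) ∨ R) ∧ (¬R ∨ ¬Q ∨ P)   [double negation]
= ¬P ∧ ((¬¬Q ∧ ¬P) ∨ R) ∧ (¬R ∨ ¬Q ∨ P)   [De Morgan]
= ¬P ∧ ((Q ∧ ¬P) ∨ R) ∧ (¬R ∨ ¬Q ∨ P)   [double negation]
= ¬P ∧ (Q ∨ R) ∧ (¬P ∨ R) ∧ (¬R ∨ ¬Q ∨ P)   [distribute ∨ over ∧]
= ¬P ∧ (Q ∨ R) ∧ (¬R ∨ ¬Q ∨ P)   [simplify]

¬P ∧ (Q ∨ R) ∧ (¬R ∨ ¬Q ∨ P)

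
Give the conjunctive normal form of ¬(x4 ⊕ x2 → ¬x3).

(x4 ∨ x2) ∧ (¬x4 ∨ ¬x2) ∧ x3

¬(x4 ⊕ x2 → ¬x3)
≡ ¬(¬(x4 ⊕ x2) ∨ ¬x3)   [eliminate →]
≡ ¬(¬((x4 ∨ x2) ∧ ¬(x4 ∧ x2)) ∨ ¬x3)   [expand ⊕]
≡ ¬¬((x4 ∨ x2) ∧ ¬(x4 ∧ x2)) ∧ ¬¬x3   [De Morgan]
≡ (x4 ∨ x2) ∧ ¬(x4 ∧ x2) ∧ ¬¬x3   [double negation]
≡ (x4 ∨ x2) ∧ (¬x4 ∨ ¬x2) ∧ ¬¬x3   [De Morgan]
≡ (x4 ∨ x2) ∧ (¬x4 ∨ ¬x2) ∧ x3   [double negation]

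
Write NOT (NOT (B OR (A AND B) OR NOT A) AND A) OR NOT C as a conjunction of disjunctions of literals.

NOT (NOT (B OR (A AND B) OR NOT A) AND A) OR NOT C
= NOT NOT (B OR (A AND B) OR NOT A) OR NOT A OR NOT C
= B OR (A AND B) OR NOT A OR NOT A OR NOT C
= (B OR A OR NOT A OR NOT A OR NOT C) AND (B OR B OR NOT A OR NOT A OR NOT C)
= B OR NOT A OR NOT C

B OR NOT A OR NOT C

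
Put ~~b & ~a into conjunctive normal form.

~~b & ~a
⇔ b & ~a

b & ~a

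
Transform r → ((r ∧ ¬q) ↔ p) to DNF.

¬r ∨ (q ∧ ¬p) ∨ (p ∧ r ∧ ¬q)

r → ((r ∧ ¬q) ↔ p)
= ¬r ∨ ((r ∧ ¬q) ↔ p)   [eliminate →]
= ¬r ∨ (((r ∧ ¬q) → p) ∧ (p → (r ∧ ¬q)))   [eliminate ↔]
= ¬r ∨ ((¬(r ∧ ¬q) ∨ p) ∧ (p → (r ∧ ¬q)))   [eliminate →]
= ¬r ∨ ((¬(r ∧ ¬q) ∨ p) ∧ (¬p ∨ (r ∧ ¬q)))   [eliminate →]
= ¬r ∨ ((¬r ∨ ¬¬q ∨ p) ∧ (¬p ∨ (r ∧ ¬q)))   [De Morgan]
= ¬r ∨ ((¬r ∨ q ∨ p) ∧ (¬p ∨ (r ∧ ¬q)))   [double negation]
= ¬r ∨ (¬r ∧ ¬p) ∨ (¬r ∧ r ∧ ¬q) ∨ (q ∧ ¬p) ∨ (q ∧ r ∧ ¬q) ∨ (p ∧ ¬p) ∨ (p ∧ r ∧ ¬q)   [distribute ∧ over ∨]
= ¬r ∨ (q ∧ ¬p) ∨ (p ∧ r ∧ ¬q)   [simplify]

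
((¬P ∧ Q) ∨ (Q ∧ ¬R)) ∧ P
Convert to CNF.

(¬P ∨ ¬R) ∧ Q ∧ P

((¬P ∧ Q) ∨ (Q ∧ ¬R)) ∧ P
= (¬P ∨ Q) ∧ (¬P ∨ ¬R) ∧ (Q ∨ Q) ∧ (Q ∨ ¬R) ∧ P   [distribute ∨ over ∧]
= (¬P ∨ ¬R) ∧ Q ∧ P   [simplify]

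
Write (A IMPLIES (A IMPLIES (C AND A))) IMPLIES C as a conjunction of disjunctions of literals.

(A IMPLIES (A IMPLIES (C AND A))) IMPLIES C
≡ NOT (A IMPLIES (A IMPLIES (C AND A))) OR C   [eliminate IMPLIES]
≡ NOT (NOT A OR (A IMPLIES (C AND A))) OR C   [eliminate IMPLIES]
≡ NOT (NOT A OR NOT A OR (C AND A)) OR C   [eliminate IMPLIES]
≡ (NOT NOT A AND NOT NOT A AND NOT (C AND A)) OR C   [De Morgan]
≡ (A AND NOT NOT A AND NOT (C AND A)) OR C   [double negation]
≡ (A AND A AND NOT (C AND A)) OR C   [double negation]
≡ (A AND A AND (NOT C OR NOT A)) OR C   [De Morgan]
≡ (A OR C) AND (A OR C) AND (NOT C OR NOT A OR C)   [distribute OR over AND]
≡ A OR C   [simplify]

A OR C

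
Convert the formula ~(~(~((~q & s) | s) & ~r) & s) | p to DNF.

~s | p

~(~(~((~q & s) | s) & ~r) & s) | p
≡ ~~(~((~q & s) | s) & ~r) | ~s | p
≡ (~((~q & s) | s) & ~r) | ~s | p
≡ (~(~q & s) & ~s & ~r) | ~s | p
≡ ((~~q | ~s) & ~s & ~r) | ~s | p
≡ ((q | ~s) & ~s & ~r) | ~s | p
≡ (q & ~s & ~r) | (~s & ~s & ~r) | ~s | p
≡ ~s | p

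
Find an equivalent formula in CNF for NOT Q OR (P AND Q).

NOT Q OR (P AND Q)
= (NOT Q OR P) AND (NOT Q OR Q)   (distribute OR over AND)
= NOT Q OR P   (simplify)

NOT Q OR P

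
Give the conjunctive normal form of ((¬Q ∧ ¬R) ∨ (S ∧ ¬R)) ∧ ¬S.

(¬Q ∨ S) ∧ ¬R ∧ ¬S

((¬Q ∧ ¬R) ∨ (S ∧ ¬R)) ∧ ¬S
⇔ (¬Q ∨ S) ∧ (¬Q ∨ ¬R) ∧ (¬R ∨ S) ∧ (¬R ∨ ¬R) ∧ ¬S   (distribute ∨ over ∧)
⇔ (¬Q ∨ S) ∧ ¬R ∧ ¬S   (simplify)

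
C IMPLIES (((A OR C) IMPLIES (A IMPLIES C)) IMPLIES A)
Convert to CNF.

NOT C OR A

C IMPLIES (((A OR C) IMPLIES (A IMPLIES C)) IMPLIES A)
= NOT C OR (((A OR C) IMPLIES (A IMPLIES C)) IMPLIES A)
= NOT C OR NOT ((A OR C) IMPLIES (A IMPLIES C)) OR A
= NOT C OR NOT (NOT (A OR C) OR (A IMPLIES C)) OR A
= NOT C OR NOT (NOT (A OR C) OR NOT A OR C) OR A
= NOT C OR (NOT NOT (A OR C) AND NOT NOT A AND NOT C) OR A
= NOT C OR ((A OR C) AND NOT NOT A AND NOT C) OR A
= NOT C OR ((A OR C) AND A AND NOT C) OR A
= (NOT C OR A OR C OR A) AND (NOT C OR A OR A) AND (NOT C OR NOT C OR A)
= NOT C OR A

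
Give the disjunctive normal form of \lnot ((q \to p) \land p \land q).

\lnot ((q \to p) \land p \land q)
≡ \lnot ((\lnot q \lor p) \land p \land q)   [eliminate \to]
≡ \lnot (\lnot q \lor p) \lor \lnot p \lor \lnot q   [De Morgan]
≡ (\lnot \lnot q \land \lnot p) \lor \lnot p \lor \lnot q   [De Morgan]
≡ (q \land \lnot p) \lor \lnot p \lor \lnot q   [double negation]
≡ \lnot p \lor \lnot q   [simplify]

\lnot p \lor \lnot q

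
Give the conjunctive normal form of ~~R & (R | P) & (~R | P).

R & (~R | P)

~~R & (R | P) & (~R | P)
= R & (R | P) & (~R | P)   — double negation
= R & (~R | P)   — simplify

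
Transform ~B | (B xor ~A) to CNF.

~B | A

~B | (B xor ~A)
= ~B | ((B | ~A) & ~(B & ~A))   — expand xor
= ~B | ((B | ~A) & (~B | ~~A))   — De Morgan
= ~B | ((B | ~A) & (~B | A))   — double negation
= (~B | B | ~A) & (~B | ~B | A)   — distribute | over &
= ~B | A   — simplify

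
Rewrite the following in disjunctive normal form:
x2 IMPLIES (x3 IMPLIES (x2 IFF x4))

x2 IMPLIES (x3 IMPLIES (x2 IFF x4))
⇔ NOT x2 OR (x3 IMPLIES (x2 IFF x4))   [eliminate IMPLIES]
⇔ NOT x2 OR NOT x3 OR (x2 IFF x4)   [eliminate IMPLIES]
⇔ NOT x2 OR NOT x3 OR ((x2 IMPLIES x4) AND (x4 IMPLIES x2))   [eliminate IFF]
⇔ NOT x2 OR NOT x3 OR ((NOT x2 OR x4) AND (x4 IMPLIES x2))   [eliminate IMPLIES]
⇔ NOT x2 OR NOT x3 OR ((NOT x2 OR x4) AND (NOT x4 OR x2))   [eliminate IMPLIES]
⇔ NOT x2 OR NOT x3 OR (NOT x2 AND NOT x4) OR (NOT x2 AND x2) OR (x4 AND NOT x4) OR (x4 AND x2)   [distribute AND over OR]
⇔ NOT x2 OR NOT x3 OR (x4 AND x2)   [simplify]

NOT x2 OR NOT x3 OR (x4 AND x2)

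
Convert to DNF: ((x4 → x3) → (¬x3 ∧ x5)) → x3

((x4 → x3) → (¬x3 ∧ x5)) → x3
≡ ¬((x4 → x3) → (¬x3 ∧ x5)) ∨ x3   (eliminate →)
≡ ¬(¬(x4 → x3) ∨ (¬x3 ∧ x5)) ∨ x3   (eliminate →)
≡ ¬(¬(¬x4 ∨ x3) ∨ (¬x3 ∧ x5)) ∨ x3   (eliminate →)
≡ (¬¬(¬x4 ∨ x3) ∧ ¬(¬x3 ∧ x5)) ∨ x3   (De Morgan)
≡ ((¬x4 ∨ x3) ∧ ¬(¬x3 ∧ x5)) ∨ x3   (double negation)
≡ ((¬x4 ∨ x3) ∧ (¬¬x3 ∨ ¬x5)) ∨ x3   (De Morgan)
≡ ((¬x4 ∨ x3) ∧ (x3 ∨ ¬x5)) ∨ x3   (double negation)
≡ (¬x4 ∧ x3) ∨ (¬x4 ∧ ¬x5) ∨ (x3 ∧ x3) ∨ (x3 ∧ ¬x5) ∨ x3   (distribute ∧ over ∨)
≡ (¬x4 ∧ ¬x5) ∨ x3   (simplify)

(¬x4 ∧ ¬x5) ∨ x3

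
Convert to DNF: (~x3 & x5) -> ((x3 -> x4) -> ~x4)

(~x3 & x5) -> ((x3 -> x4) -> ~x4)
⇔ ~(~x3 & x5) | ((x3 -> x4) -> ~x4)
⇔ ~(~x3 & x5) | ~(x3 -> x4) | ~x4
⇔ ~(~x3 & x5) | ~(~x3 | x4) | ~x4
⇔ ~~x3 | ~x5 | ~(~x3 | x4) | ~x4
⇔ x3 | ~x5 | ~(~x3 | x4) | ~x4
⇔ x3 | ~x5 | (~~x3 & ~x4) | ~x4
⇔ x3 | ~x5 | (x3 & ~x4) | ~x4
⇔ x3 | ~x5 | ~x4

x3 | ~x5 | ~x4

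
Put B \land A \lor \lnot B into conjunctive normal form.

B \land A \lor \lnot B
= (B \lor \lnot B) \land (A \lor \lnot B)   [distribute \lor over \land]
= A \lor \lnot B   [simplify]

A \lor \lnot B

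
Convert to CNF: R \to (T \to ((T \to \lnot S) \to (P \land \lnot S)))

\lnot R \lor \lnot T \lor S \lor P

R \to (T \to ((T \to \lnot S) \to (P \land \lnot S)))
= \lnot R \lor (T \to ((T \to \lnot S) \to (P \land \lnot S)))   (eliminate \to)
= \lnot R \lor \lnot T \lor ((T \to \lnot S) \to (P \land \lnot S))   (eliminate \to)
= \lnot R \lor \lnot T \lor \lnot (T \to \lnot S) \lor (P \land \lnot S)   (eliminate \to)
= \lnot R \lor \lnot T \lor \lnot (\lnot T \lor \lnot S) \lor (P \land \lnot S)   (eliminate \to)
= \lnot R \lor \lnot T \lor (\lnot \lnot T \land \lnot \lnot S) \lor (P \land \lnot S)   (De Morgan)
= \lnot R \lor \lnot T \lor (T \land \lnot \lnot S) \lor (P \land \lnot S)   (double negation)
= \lnot R \lor \lnot T \lor (T \land S) \lor (P \land \lnot S)   (double negation)
= (\lnot R \lor \lnot T \lor T \lor P) \land (\lnot R \lor \lnot T \lor T \lor \lnot S) \land (\lnot R \lor \lnot T \lor S \lor P) \land (\lnot R \lor \lnot T \lor S \lor \lnot S)   (distribute \lor over \land)
= \lnot R \lor \lnot T \lor S \lor P   (simplify)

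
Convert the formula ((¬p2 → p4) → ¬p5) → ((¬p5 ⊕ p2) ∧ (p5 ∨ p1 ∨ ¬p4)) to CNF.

(p2 ∨ p4 ∨ ¬p5) ∧ (p5 ∨ ¬p2) ∧ (p5 ∨ p1 ∨ ¬p4)

((¬p2 → p4) → ¬p5) → ((¬p5 ⊕ p2) ∧ (p5 ∨ p1 ∨ ¬p4))
= ¬((¬p2 → p4) → ¬p5) ∨ ((¬p5 ⊕ p2) ∧ (p5 ∨ p1 ∨ ¬p4))   — eliminate →
= ¬(¬(¬p2 → p4) ∨ ¬p5) ∨ ((¬p5 ⊕ p2) ∧ (p5 ∨ p1 ∨ ¬p4))   — eliminate →
= ¬(¬(¬¬p2 ∨ p4) ∨ ¬p5) ∨ ((¬p5 ⊕ p2) ∧ (p5 ∨ p1 ∨ ¬p4))   — eliminate →
= ¬(¬(¬¬p2 ∨ p4) ∨ ¬p5) ∨ ((¬p5 ∨ p2) ∧ ¬(¬p5 ∧ p2) ∧ (p5 ∨ p1 ∨ ¬p4))   — expand ⊕
= (¬¬(¬¬p2 ∨ p4) ∧ ¬¬p5) ∨ ((¬p5 ∨ p2) ∧ ¬(¬p5 ∧ p2) ∧ (p5 ∨ p1 ∨ ¬p4))   — De Morgan
= ((¬¬p2 ∨ p4) ∧ ¬¬p5) ∨ ((¬p5 ∨ p2) ∧ ¬(¬p5 ∧ p2) ∧ (p5 ∨ p1 ∨ ¬p4))   — double negation
= ((p2 ∨ p4) ∧ ¬¬p5) ∨ ((¬p5 ∨ p2) ∧ ¬(¬p5 ∧ p2) ∧ (p5 ∨ p1 ∨ ¬p4))   — double negation
= ((p2 ∨ p4) ∧ p5) ∨ ((¬p5 ∨ p2) ∧ ¬(¬p5 ∧ p2) ∧ (p5 ∨ p1 ∨ ¬p4))   — double negation
= ((p2 ∨ p4) ∧ p5) ∨ ((¬p5 ∨ p2) ∧ (¬¬p5 ∨ ¬p2) ∧ (p5 ∨ p1 ∨ ¬p4))   — De Morgan
= ((p2 ∨ p4) ∧ p5) ∨ ((¬p5 ∨ p2) ∧ (p5 ∨ ¬p2) ∧ (p5 ∨ p1 ∨ ¬p4))   — double negation
= (p2 ∨ p4 ∨ ¬p5 ∨ p2) ∧ (p2 ∨ p4 ∨ p5 ∨ ¬p2) ∧ (p2 ∨ p4 ∨ p5 ∨ p1 ∨ ¬p4) ∧ (p5 ∨ ¬p5 ∨ p2) ∧ (p5 ∨ p5 ∨ ¬p2) ∧ (p5 ∨ p5 ∨ p1 ∨ ¬p4)   — distribute ∨ over ∧
= (p2 ∨ p4 ∨ ¬p5) ∧ (p5 ∨ ¬p2) ∧ (p5 ∨ p1 ∨ ¬p4)   — simplify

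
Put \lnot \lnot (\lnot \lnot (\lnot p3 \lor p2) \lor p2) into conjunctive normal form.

\lnot p3 \lor p2

\lnot \lnot (\lnot \lnot (\lnot p3 \lor p2) \lor p2)
≡ \lnot \lnot (\lnot p3 \lor p2) \lor p2
≡ \lnot p3 \lor p2 \lor p2
≡ \lnot p3 \lor p2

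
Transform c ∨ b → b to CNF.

¬c ∨ b

c ∨ b → b
= ¬(c ∨ b) ∨ b
= ¬c ∧ ¬b ∨ b
= (¬c ∨ b) ∧ (¬b ∨ b)
= ¬c ∨ b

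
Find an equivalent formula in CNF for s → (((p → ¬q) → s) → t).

¬s ∨ t

s → (((p → ¬q) → s) → t)
= ¬s ∨ (((p → ¬q) → s) → t)   [eliminate →]
= ¬s ∨ ¬((p → ¬q) → s) ∨ t   [eliminate →]
= ¬s ∨ ¬(¬(p → ¬q) ∨ s) ∨ t   [eliminate →]
= ¬s ∨ ¬(¬(¬p ∨ ¬q) ∨ s) ∨ t   [eliminate →]
= ¬s ∨ (¬¬(¬p ∨ ¬q) ∧ ¬s) ∨ t   [De Morgan]
= ¬s ∨ ((¬p ∨ ¬q) ∧ ¬s) ∨ t   [double negation]
= (¬s ∨ ¬p ∨ ¬q ∨ t) ∧ (¬s ∨ ¬s ∨ t)   [distribute ∨ over ∧]
= ¬s ∨ t   [simplify]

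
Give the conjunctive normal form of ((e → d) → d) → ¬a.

((e → d) → d) → ¬a
⇔ ¬((e → d) → d) ∨ ¬a
⇔ ¬(¬(e → d) ∨ d) ∨ ¬a
⇔ ¬(¬(¬e ∨ d) ∨ d) ∨ ¬a
⇔ (¬¬(¬e ∨ d) ∧ ¬d) ∨ ¬a
⇔ ((¬e ∨ d) ∧ ¬d) ∨ ¬a
⇔ (¬e ∨ d ∨ ¬a) ∧ (¬d ∨ ¬a)

(¬e ∨ d ∨ ¬a) ∧ (¬d ∨ ¬a)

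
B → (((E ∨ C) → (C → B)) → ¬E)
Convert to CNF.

¬B ∨ ¬E

B → (((E ∨ C) → (C → B)) → ¬E)
= ¬B ∨ (((E ∨ C) → (C → B)) → ¬E)   [eliminate →]
= ¬B ∨ ¬((E ∨ C) → (C → B)) ∨ ¬E   [eliminate →]
= ¬B ∨ ¬(¬(E ∨ C) ∨ (C → B)) ∨ ¬E   [eliminate →]
= ¬B ∨ ¬(¬(E ∨ C) ∨ ¬C ∨ B) ∨ ¬E   [eliminate →]
= ¬B ∨ (¬¬(E ∨ C) ∧ ¬¬C ∧ ¬B) ∨ ¬E   [De Morgan]
= ¬B ∨ ((E ∨ C) ∧ ¬¬C ∧ ¬B) ∨ ¬E   [double negation]
= ¬B ∨ ((E ∨ C) ∧ C ∧ ¬B) ∨ ¬E   [double negation]
= (¬B ∨ E ∨ C ∨ ¬E) ∧ (¬B ∨ C ∨ ¬E) ∧ (¬B ∨ ¬B ∨ ¬E)   [distribute ∨ over ∧]
= ¬B ∨ ¬E   [simplify]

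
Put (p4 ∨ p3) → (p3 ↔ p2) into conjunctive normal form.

(p4 ∨ p3) → (p3 ↔ p2)
= ¬(p4 ∨ p3) ∨ (p3 ↔ p2)   (eliminate →)
= ¬(p4 ∨ p3) ∨ ((p3 → p2) ∧ (p2 → p3))   (eliminate ↔)
= ¬(p4 ∨ p3) ∨ ((¬p3 ∨ p2) ∧ (p2 → p3))   (eliminate →)
= ¬(p4 ∨ p3) ∨ ((¬p3 ∨ p2) ∧ (¬p2 ∨ p3))   (eliminate →)
= (¬p4 ∧ ¬p3) ∨ ((¬p3 ∨ p2) ∧ (¬p2 ∨ p3))   (De Morgan)
= (¬p4 ∨ ¬p3 ∨ p2) ∧ (¬p4 ∨ ¬p2 ∨ p3) ∧ (¬p3 ∨ ¬p3 ∨ p2) ∧ (¬p3 ∨ ¬p2 ∨ p3)   (distribute ∨ over ∧)
= (¬p4 ∨ ¬p2 ∨ p3) ∧ (¬p3 ∨ p2)   (simplify)

(¬p4 ∨ ¬p2 ∨ p3) ∧ (¬p3 ∨ p2)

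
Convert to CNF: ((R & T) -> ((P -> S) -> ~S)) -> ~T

(R | ~T) & (S | ~T)

((R & T) -> ((P -> S) -> ~S)) -> ~T
⇔ ~((R & T) -> ((P -> S) -> ~S)) | ~T   [eliminate ->]
⇔ ~(~(R & T) | ((P -> S) -> ~S)) | ~T   [eliminate ->]
⇔ ~(~(R & T) | ~(P -> S) | ~S) | ~T   [eliminate ->]
⇔ ~(~(R & T) | ~(~P | S) | ~S) | ~T   [eliminate ->]
⇔ (~~(R & T) & ~~(~P | S) & ~~S) | ~T   [De Morgan]
⇔ (R & T & ~~(~P | S) & ~~S) | ~T   [double negation]
⇔ (R & T & (~P | S) & ~~S) | ~T   [double negation]
⇔ (R & T & (~P | S) & S) | ~T   [double negation]
⇔ (R | ~T) & (T | ~T) & (~P | S | ~T) & (S | ~T)   [distribute | over &]
⇔ (R | ~T) & (S | ~T)   [simplify]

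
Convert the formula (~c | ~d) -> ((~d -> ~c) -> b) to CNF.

(~c | ~d) -> ((~d -> ~c) -> b)
⇔ ~(~c | ~d) | ((~d -> ~c) -> b)   [eliminate ->]
⇔ ~(~c | ~d) | ~(~d -> ~c) | b   [eliminate ->]
⇔ ~(~c | ~d) | ~(~~d | ~c) | b   [eliminate ->]
⇔ (~~c & ~~d) | ~(~~d | ~c) | b   [De Morgan]
⇔ (c & ~~d) | ~(~~d | ~c) | b   [double negation]
⇔ (c & d) | ~(~~d | ~c) | b   [double negation]
⇔ (c & d) | (~~~d & ~~c) | b   [De Morgan]
⇔ (c & d) | (~d & ~~c) | b   [double negation]
⇔ (c & d) | (~d & c) | b   [double negation]
⇔ (c | ~d | b) & (c | c | b) & (d | ~d | b) & (d | c | b)   [distribute | over &]
⇔ c | b   [simplify]

c | b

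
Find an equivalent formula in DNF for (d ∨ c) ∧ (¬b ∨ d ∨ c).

(d ∨ c) ∧ (¬b ∨ d ∨ c)
≡ (d ∧ ¬b) ∨ (d ∧ d) ∨ (d ∧ c) ∨ (c ∧ ¬b) ∨ (c ∧ d) ∨ (c ∧ c)   (distribute ∧ over ∨)
≡ d ∨ c   (simplify)

d ∨ c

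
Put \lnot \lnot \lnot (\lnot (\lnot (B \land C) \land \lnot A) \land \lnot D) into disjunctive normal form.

\lnot \lnot \lnot (\lnot (\lnot (B \land C) \land \lnot A) \land \lnot D)
≡ \lnot (\lnot (\lnot (B \land C) \land \lnot A) \land \lnot D)   — double negation
≡ \lnot \lnot (\lnot (B \land C) \land \lnot A) \lor \lnot \lnot D   — De Morgan
≡ (\lnot (B \land C) \land \lnot A) \lor \lnot \lnot D   — double negation
≡ ((\lnot B \lor \lnot C) \land \lnot A) \lor \lnot \lnot D   — De Morgan
≡ ((\lnot B \lor \lnot C) \land \lnot A) \lor D   — double negation
≡ (\lnot B \land \lnot A) \lor (\lnot C \land \lnot A) \lor D   — distribute \land over \lor

(\lnot B \land \lnot A) \lor (\lnot C \land \lnot A) \lor D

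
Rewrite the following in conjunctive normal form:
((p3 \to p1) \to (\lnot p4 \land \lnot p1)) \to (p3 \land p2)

(\lnot p3 \lor p1 \lor p2) \land (p4 \lor p1 \lor p3) \land (p4 \lor p1 \lor p2)

((p3 \to p1) \to (\lnot p4 \land \lnot p1)) \to (p3 \land p2)
≡ \lnot ((p3 \to p1) \to (\lnot p4 \land \lnot p1)) \lor (p3 \land p2)   [eliminate \to]
≡ \lnot (\lnot (p3 \to p1) \lor (\lnot p4 \land \lnot p1)) \lor (p3 \land p2)   [eliminate \to]
≡ \lnot (\lnot (\lnot p3 \lor p1) \lor (\lnot p4 \land \lnot p1)) \lor (p3 \land p2)   [eliminate \to]
≡ (\lnot \lnot (\lnot p3 \lor p1) \land \lnot (\lnot p4 \land \lnot p1)) \lor (p3 \land p2)   [De Morgan]
≡ ((\lnot p3 \lor p1) \land \lnot (\lnot p4 \land \lnot p1)) \lor (p3 \land p2)   [double negation]
≡ ((\lnot p3 \lor p1) \land (\lnot \lnot p4 \lor \lnot \lnot p1)) \lor (p3 \land p2)   [De Morgan]
≡ ((\lnot p3 \lor p1) \land (p4 \lor \lnot \lnot p1)) \lor (p3 \land p2)   [double negation]
≡ ((\lnot p3 \lor p1) \land (p4 \lor p1)) \lor (p3 \land p2)   [double negation]
≡ (\lnot p3 \lor p1 \lor p3) \land (\lnot p3 \lor p1 \lor p2) \land (p4 \lor p1 \lor p3) \land (p4 \lor p1 \lor p2)   [distribute \lor over \land]
≡ (\lnot p3 \lor p1 \lor p2) \land (p4 \lor p1 \lor p3) \land (p4 \lor p1 \lor p2)   [simplify]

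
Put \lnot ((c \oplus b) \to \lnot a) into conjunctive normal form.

(c \lor b) \land (\lnot c \lor \lnot b) \land a

\lnot ((c \oplus b) \to \lnot a)
≡ \lnot (\lnot (c \oplus b) \lor \lnot a)   — eliminate \to
≡ \lnot (\lnot ((c \lor b) \land \lnot (c \land b)) \lor \lnot a)   — expand \oplus
≡ \lnot \lnot ((c \lor b) \land \lnot (c \land b)) \land \lnot \lnot a   — De Morgan
≡ (c \lor b) \land \lnot (c \land b) \land \lnot \lnot a   — double negation
≡ (c \lor b) \land (\lnot c \lor \lnot b) \land \lnot \lnot a   — De Morgan
≡ (c \lor b) \land (\lnot c \lor \lnot b) \land a   — double negation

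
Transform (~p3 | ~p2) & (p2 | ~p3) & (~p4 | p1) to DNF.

(~p3 | ~p2) & (p2 | ~p3) & (~p4 | p1)
≡ (~p3 & p2 & ~p4) | (~p3 & p2 & p1) | (~p3 & ~p3 & ~p4) | (~p3 & ~p3 & p1) | (~p2 & p2 & ~p4) | (~p2 & p2 & p1) | (~p2 & ~p3 & ~p4) | (~p2 & ~p3 & p1)
≡ (~p3 & ~p4) | (~p3 & p1)

(~p3 & ~p4) | (~p3 & p1)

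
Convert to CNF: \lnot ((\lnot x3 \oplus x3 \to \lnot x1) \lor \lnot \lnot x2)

\lnot ((\lnot x3 \oplus x3 \to \lnot x1) \lor \lnot \lnot x2)
≡ \lnot (\lnot (\lnot x3 \oplus x3) \lor \lnot x1 \lor \lnot \lnot x2)   — eliminate \to
≡ \lnot (\lnot ((\lnot x3 \lor x3) \land \lnot (\lnot x3 \land x3)) \lor \lnot x1 \lor \lnot \lnot x2)   — expand \oplus
≡ \lnot \lnot ((\lnot x3 \lor x3) \land \lnot (\lnot x3 \land x3)) \land \lnot \lnot x1 \land \lnot \lnot \lnot x2   — De Morgan
≡ (\lnot x3 \lor x3) \land \lnot (\lnot x3 \land x3) \land \lnot \lnot x1 \land \lnot \lnot \lnot x2   — double negation
≡ (\lnot x3 \lor x3) \land (\lnot \lnot x3 \lor \lnot x3) \land \lnot \lnot x1 \land \lnot \lnot \lnot x2   — De Morgan
≡ (\lnot x3 \lor x3) \land (x3 \lor \lnot x3) \land \lnot \lnot x1 \land \lnot \lnot \lnot x2   — double negation
≡ (\lnot x3 \lor x3) \land (x3 \lor \lnot x3) \land x1 \land \lnot \lnot \lnot x2   — double negation
≡ (\lnot x3 \lor x3) \land (x3 \lor \lnot x3) \land x1 \land \lnot x2   — double negation
≡ x1 \land \lnot x2   — simplify

x1 \land \lnot x2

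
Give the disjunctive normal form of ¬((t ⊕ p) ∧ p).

(p ∧ t) ∨ ¬p

¬((t ⊕ p) ∧ p)
≡ ¬(((t ∧ ¬p) ∨ (¬t ∧ p)) ∧ p)   [expand ⊕]
≡ ¬((t ∧ ¬p) ∨ (¬t ∧ p)) ∨ ¬p   [De Morgan]
≡ (¬(t ∧ ¬p) ∧ ¬(¬t ∧ p)) ∨ ¬p   [De Morgan]
≡ ((¬t ∨ ¬¬p) ∧ ¬(¬t ∧ p)) ∨ ¬p   [De Morgan]
≡ ((¬t ∨ p) ∧ ¬(¬t ∧ p)) ∨ ¬p   [double negation]
≡ ((¬t ∨ p) ∧ (¬¬t ∨ ¬p)) ∨ ¬p   [De Morgan]
≡ ((¬t ∨ p) ∧ (t ∨ ¬p)) ∨ ¬p   [double negation]
≡ (¬t ∧ t) ∨ (¬t ∧ ¬p) ∨ (p ∧ t) ∨ (p ∧ ¬p) ∨ ¬p   [distribute ∧ over ∨]
≡ (p ∧ t) ∨ ¬p   [simplify]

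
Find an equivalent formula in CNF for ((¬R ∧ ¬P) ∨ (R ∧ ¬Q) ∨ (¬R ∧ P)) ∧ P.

((¬R ∧ ¬P) ∨ (R ∧ ¬Q) ∨ (¬R ∧ P)) ∧ P
≡ (¬R ∨ R ∨ ¬R) ∧ (¬R ∨ R ∨ P) ∧ (¬R ∨ ¬Q ∨ ¬R) ∧ (¬R ∨ ¬Q ∨ P) ∧ (¬P ∨ R ∨ ¬R) ∧ (¬P ∨ R ∨ P) ∧ (¬P ∨ ¬Q ∨ ¬R) ∧ (¬P ∨ ¬Q ∨ P) ∧ P   (distribute ∨ over ∧)
≡ (¬R ∨ ¬Q) ∧ P   (simplify)

(¬R ∨ ¬Q) ∧ P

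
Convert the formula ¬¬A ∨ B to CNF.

¬¬A ∨ B
≡ A ∨ B   [double negation]

A ∨ B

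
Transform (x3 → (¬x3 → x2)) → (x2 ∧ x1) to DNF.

x2 ∧ x1

(x3 → (¬x3 → x2)) → (x2 ∧ x1)
≡ ¬(x3 → (¬x3 → x2)) ∨ (x2 ∧ x1)   [eliminate →]
≡ ¬(¬x3 ∨ (¬x3 → x2)) ∨ (x2 ∧ x1)   [eliminate →]
≡ ¬(¬x3 ∨ ¬¬x3 ∨ x2) ∨ (x2 ∧ x1)   [eliminate →]
≡ (¬¬x3 ∧ ¬¬¬x3 ∧ ¬x2) ∨ (x2 ∧ x1)   [De Morgan]
≡ (x3 ∧ ¬¬¬x3 ∧ ¬x2) ∨ (x2 ∧ x1)   [double negation]
≡ (x3 ∧ ¬x3 ∧ ¬x2) ∨ (x2 ∧ x1)   [double negation]
≡ x2 ∧ x1   [simplify]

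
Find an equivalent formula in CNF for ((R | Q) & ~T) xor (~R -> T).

(R | Q | T) & (~R | T)

((R | Q) & ~T) xor (~R -> T)
= (((R | Q) & ~T) | (~R -> T)) & ~((R | Q) & ~T & (~R -> T))   (expand xor)
= (((R | Q) & ~T) | ~~R | T) & ~((R | Q) & ~T & (~R -> T))   (eliminate ->)
= (((R | Q) & ~T) | ~~R | T) & ~((R | Q) & ~T & (~~R | T))   (eliminate ->)
= (((R | Q) & ~T) | R | T) & ~((R | Q) & ~T & (~~R | T))   (double negation)
= (((R | Q) & ~T) | R | T) & (~(R | Q) | ~~T | ~(~~R | T))   (De Morgan)
= (((R | Q) & ~T) | R | T) & ((~R & ~Q) | ~~T | ~(~~R | T))   (De Morgan)
= (((R | Q) & ~T) | R | T) & ((~R & ~Q) | T | ~(~~R | T))   (double negation)
= (((R | Q) & ~T) | R | T) & ((~R & ~Q) | T | (~~~R & ~T))   (De Morgan)
= (((R | Q) & ~T) | R | T) & ((~R & ~Q) | T | (~R & ~T))   (double negation)
= (R | Q | R | T) & (~T | R | T) & (~R | T | ~R) & (~R | T | ~T) & (~Q | T | ~R) & (~Q | T | ~T)   (distribute | over &)
= (R | Q | T) & (~R | T)   (simplify)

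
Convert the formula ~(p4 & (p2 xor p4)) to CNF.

~(p4 & (p2 xor p4))
≡ ~(p4 & (p2 | p4) & ~(p2 & p4))
≡ ~p4 | ~(p2 | p4) | ~~(p2 & p4)
≡ ~p4 | (~p2 & ~p4) | ~~(p2 & p4)
≡ ~p4 | (~p2 & ~p4) | (p2 & p4)
≡ (~p4 | ~p2 | p2) & (~p4 | ~p2 | p4) & (~p4 | ~p4 | p2) & (~p4 | ~p4 | p4)
≡ ~p4 | p2

~p4 | p2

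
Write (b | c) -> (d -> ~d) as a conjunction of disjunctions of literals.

(b | c) -> (d -> ~d)
≡ ~(b | c) | (d -> ~d)   [eliminate ->]
≡ ~(b | c) | ~d | ~d   [eliminate ->]
≡ (~b & ~c) | ~d | ~d   [De Morgan]
≡ (~b | ~d | ~d) & (~c | ~d | ~d)   [distribute | over &]
≡ (~b | ~d) & (~c | ~d)   [simplify]

(~b | ~d) & (~c | ~d)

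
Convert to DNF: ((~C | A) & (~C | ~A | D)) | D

((~C | A) & (~C | ~A | D)) | D
= (~C & ~C) | (~C & ~A) | (~C & D) | (A & ~C) | (A & ~A) | (A & D) | D   [distribute & over |]
= ~C | D   [simplify]

~C | D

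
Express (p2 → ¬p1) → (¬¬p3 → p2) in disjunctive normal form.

(p2 → ¬p1) → (¬¬p3 → p2)
⇔ ¬(p2 → ¬p1) ∨ (¬¬p3 → p2)   — eliminate →
⇔ ¬(¬p2 ∨ ¬p1) ∨ (¬¬p3 → p2)   — eliminate →
⇔ ¬(¬p2 ∨ ¬p1) ∨ ¬¬¬p3 ∨ p2   — eliminate →
⇔ (¬¬p2 ∧ ¬¬p1) ∨ ¬¬¬p3 ∨ p2   — De Morgan
⇔ (p2 ∧ ¬¬p1) ∨ ¬¬¬p3 ∨ p2   — double negation
⇔ (p2 ∧ p1) ∨ ¬¬¬p3 ∨ p2   — double negation
⇔ (p2 ∧ p1) ∨ ¬p3 ∨ p2   — double negation
⇔ ¬p3 ∨ p2   — simplify

¬p3 ∨ p2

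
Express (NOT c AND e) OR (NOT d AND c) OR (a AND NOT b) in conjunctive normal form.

(NOT c AND e) OR (NOT d AND c) OR (a AND NOT b)
⇔ (NOT c OR NOT d OR a) AND (NOT c OR NOT d OR NOT b) AND (NOT c OR c OR a) AND (NOT c OR c OR NOT b) AND (e OR NOT d OR a) AND (e OR NOT d OR NOT b) AND (e OR c OR a) AND (e OR c OR NOT b)   [distribute OR over AND]
⇔ (NOT c OR NOT d OR a) AND (NOT c OR NOT d OR NOT b) AND (e OR NOT d OR a) AND (e OR NOT d OR NOT b) AND (e OR c OR a) AND (e OR c OR NOT b)   [simplify]

(NOT c OR NOT d OR a) AND (NOT c OR NOT d OR NOT b) AND (e OR NOT d OR a) AND (e OR NOT d OR NOT b) AND (e OR c OR a) AND (e OR c OR NOT b)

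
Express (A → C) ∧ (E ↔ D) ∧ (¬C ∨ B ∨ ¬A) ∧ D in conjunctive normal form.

(A → C) ∧ (E ↔ D) ∧ (¬C ∨ B ∨ ¬A) ∧ D
≡ (¬A ∨ C) ∧ (E ↔ D) ∧ (¬C ∨ B ∨ ¬A) ∧ D   [eliminate →]
≡ (¬A ∨ C) ∧ (E → D) ∧ (D → E) ∧ (¬C ∨ B ∨ ¬A) ∧ D   [eliminate ↔]
≡ (¬A ∨ C) ∧ (¬E ∨ D) ∧ (D → E) ∧ (¬C ∨ B ∨ ¬A) ∧ D   [eliminate →]
≡ (¬A ∨ C) ∧ (¬E ∨ D) ∧ (¬D ∨ E) ∧ (¬C ∨ B ∨ ¬A) ∧ D   [eliminate →]
≡ (¬A ∨ C) ∧ (¬D ∨ E) ∧ (¬C ∨ B ∨ ¬A) ∧ D   [simplify]

(¬A ∨ C) ∧ (¬D ∨ E) ∧ (¬C ∨ B ∨ ¬A) ∧ D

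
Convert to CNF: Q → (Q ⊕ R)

¬Q ∨ ¬R

Q → (Q ⊕ R)
⇔ ¬Q ∨ (Q ⊕ R)   — eliminate →
⇔ ¬Q ∨ ((Q ∨ R) ∧ ¬(Q ∧ R))   — expand ⊕
⇔ ¬Q ∨ ((Q ∨ R) ∧ (¬Q ∨ ¬R))   — De Morgan
⇔ (¬Q ∨ Q ∨ R) ∧ (¬Q ∨ ¬Q ∨ ¬R)   — distribute ∨ over ∧
⇔ ¬Q ∨ ¬R   — simplify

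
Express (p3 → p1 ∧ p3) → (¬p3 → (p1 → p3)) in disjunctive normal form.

(p3 → p1 ∧ p3) → (¬p3 → (p1 → p3))
⇔ ¬(p3 → p1 ∧ p3) ∨ (¬p3 → (p1 → p3))
⇔ ¬(¬p3 ∨ p1 ∧ p3) ∨ (¬p3 → (p1 → p3))
⇔ ¬(¬p3 ∨ p1 ∧ p3) ∨ ¬¬p3 ∨ (p1 → p3)
⇔ ¬(¬p3 ∨ p1 ∧ p3) ∨ ¬¬p3 ∨ ¬p1 ∨ p3
⇔ ¬¬p3 ∧ ¬(p1 ∧ p3) ∨ ¬¬p3 ∨ ¬p1 ∨ p3
⇔ p3 ∧ ¬(p1 ∧ p3) ∨ ¬¬p3 ∨ ¬p1 ∨ p3
⇔ p3 ∧ (¬p1 ∨ ¬p3) ∨ ¬¬p3 ∨ ¬p1 ∨ p3
⇔ p3 ∧ (¬p1 ∨ ¬p3) ∨ p3 ∨ ¬p1 ∨ p3
⇔ p3 ∧ ¬p1 ∨ p3 ∧ ¬p3 ∨ p3 ∨ ¬p1 ∨ p3
⇔ p3 ∨ ¬p1

p3 ∨ ¬p1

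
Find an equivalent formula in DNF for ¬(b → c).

b ∧ ¬c

¬(b → c)
⇔ ¬(¬b ∨ c)   (eliminate →)
⇔ ¬¬b ∧ ¬c   (De Morgan)
⇔ b ∧ ¬c   (double negation)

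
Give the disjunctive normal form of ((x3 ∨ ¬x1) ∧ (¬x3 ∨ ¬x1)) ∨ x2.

((x3 ∨ ¬x1) ∧ (¬x3 ∨ ¬x1)) ∨ x2
≡ (x3 ∧ ¬x3) ∨ (x3 ∧ ¬x1) ∨ (¬x1 ∧ ¬x3) ∨ (¬x1 ∧ ¬x1) ∨ x2   [distribute ∧ over ∨]
≡ ¬x1 ∨ x2   [simplify]

¬x1 ∨ x2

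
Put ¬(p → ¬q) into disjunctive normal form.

¬(p → ¬q)
= ¬(¬p ∨ ¬q)   (eliminate →)
= ¬¬p ∧ ¬¬q   (De Morgan)
= p ∧ ¬¬q   (double negation)
= p ∧ q   (double negation)

p ∧ q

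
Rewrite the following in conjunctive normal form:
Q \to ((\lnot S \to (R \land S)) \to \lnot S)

Q \to ((\lnot S \to (R \land S)) \to \lnot S)
= \lnot Q \lor ((\lnot S \to (R \land S)) \to \lnot S)   (eliminate \to)
= \lnot Q \lor \lnot (\lnot S \to (R \land S)) \lor \lnot S   (eliminate \to)
= \lnot Q \lor \lnot (\lnot \lnot S \lor (R \land S)) \lor \lnot S   (eliminate \to)
= \lnot Q \lor (\lnot \lnot \lnot S \land \lnot (R \land S)) \lor \lnot S   (De Morgan)
= \lnot Q \lor (\lnot S \land \lnot (R \land S)) \lor \lnot S   (double negation)
= \lnot Q \lor (\lnot S \land (\lnot R \lor \lnot S)) \lor \lnot S   (De Morgan)
= (\lnot Q \lor \lnot S \lor \lnot S) \land (\lnot Q \lor \lnot R \lor \lnot S \lor \lnot S)   (distribute \lor over \land)
= \lnot Q \lor \lnot S   (simplify)

\lnot Q \lor \lnot S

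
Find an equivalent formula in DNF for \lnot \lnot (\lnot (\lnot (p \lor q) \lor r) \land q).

q \land \lnot r

\lnot \lnot (\lnot (\lnot (p \lor q) \lor r) \land q)
≡ \lnot (\lnot (p \lor q) \lor r) \land q   — double negation
≡ \lnot \lnot (p \lor q) \land \lnot r \land q   — De Morgan
≡ (p \lor q) \land \lnot r \land q   — double negation
≡ (p \land \lnot r \land q) \lor (q \land \lnot r \land q)   — distribute \land over \lor
≡ q \land \lnot r   — simplify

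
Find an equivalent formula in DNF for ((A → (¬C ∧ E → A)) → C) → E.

((A → (¬C ∧ E → A)) → C) → E
⇔ ¬((A → (¬C ∧ E → A)) → C) ∨ E   [eliminate →]
⇔ ¬(¬(A → (¬C ∧ E → A)) ∨ C) ∨ E   [eliminate →]
⇔ ¬(¬(¬A ∨ (¬C ∧ E → A)) ∨ C) ∨ E   [eliminate →]
⇔ ¬(¬(¬A ∨ ¬(¬C ∧ E) ∨ A) ∨ C) ∨ E   [eliminate →]
⇔ ¬¬(¬A ∨ ¬(¬C ∧ E) ∨ A) ∧ ¬C ∨ E   [De Morgan]
⇔ (¬A ∨ ¬(¬C ∧ E) ∨ A) ∧ ¬C ∨ E   [double negation]
⇔ (¬A ∨ ¬¬C ∨ ¬E ∨ A) ∧ ¬C ∨ E   [De Morgan]
⇔ (¬A ∨ C ∨ ¬E ∨ A) ∧ ¬C ∨ E   [double negation]
⇔ ¬A ∧ ¬C ∨ C ∧ ¬C ∨ ¬E ∧ ¬C ∨ A ∧ ¬C ∨ E   [distribute ∧ over ∨]
⇔ ¬A ∧ ¬C ∨ ¬E ∧ ¬C ∨ A ∧ ¬C ∨ E   [simplify]

¬A ∧ ¬C ∨ ¬E ∧ ¬C ∨ A ∧ ¬C ∨ E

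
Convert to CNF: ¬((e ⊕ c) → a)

¬((e ⊕ c) → a)
≡ ¬(¬(e ⊕ c) ∨ a)   (eliminate →)
≡ ¬(¬((e ∨ c) ∧ ¬(e ∧ c)) ∨ a)   (expand ⊕)
≡ ¬¬((e ∨ c) ∧ ¬(e ∧ c)) ∧ ¬a   (De Morgan)
≡ (e ∨ c) ∧ ¬(e ∧ c) ∧ ¬a   (double negation)
≡ (e ∨ c) ∧ (¬e ∨ ¬c) ∧ ¬a   (De Morgan)

(e ∨ c) ∧ (¬e ∨ ¬c) ∧ ¬a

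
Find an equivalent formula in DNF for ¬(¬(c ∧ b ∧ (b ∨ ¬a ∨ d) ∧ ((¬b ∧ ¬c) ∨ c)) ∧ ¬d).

(c ∧ b) ∨ d

¬(¬(c ∧ b ∧ (b ∨ ¬a ∨ d) ∧ ((¬b ∧ ¬c) ∨ c)) ∧ ¬d)
≡ ¬¬(c ∧ b ∧ (b ∨ ¬a ∨ d) ∧ ((¬b ∧ ¬c) ∨ c)) ∨ ¬¬d
≡ (c ∧ b ∧ (b ∨ ¬a ∨ d) ∧ ((¬b ∧ ¬c) ∨ c)) ∨ ¬¬d
≡ (c ∧ b ∧ (b ∨ ¬a ∨ d) ∧ ((¬b ∧ ¬c) ∨ c)) ∨ d
≡ (c ∧ b ∧ b ∧ ¬b ∧ ¬c) ∨ (c ∧ b ∧ b ∧ c) ∨ (c ∧ b ∧ ¬a ∧ ¬b ∧ ¬c) ∨ (c ∧ b ∧ ¬a ∧ c) ∨ (c ∧ b ∧ d ∧ ¬b ∧ ¬c) ∨ (c ∧ b ∧ d ∧ c) ∨ d
≡ (c ∧ b) ∨ d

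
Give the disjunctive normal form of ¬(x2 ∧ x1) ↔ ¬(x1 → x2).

(x2 ∧ x1) ∨ (x1 ∧ ¬x2)

¬(x2 ∧ x1) ↔ ¬(x1 → x2)
= (¬(x2 ∧ x1) → ¬(x1 → x2)) ∧ (¬(x1 → x2) → ¬(x2 ∧ x1))   [eliminate ↔]
= (¬¬(x2 ∧ x1) ∨ ¬(x1 → x2)) ∧ (¬(x1 → x2) → ¬(x2 ∧ x1))   [eliminate →]
= (¬¬(x2 ∧ x1) ∨ ¬(¬x1 ∨ x2)) ∧ (¬(x1 → x2) → ¬(x2 ∧ x1))   [eliminate →]
= (¬¬(x2 ∧ x1) ∨ ¬(¬x1 ∨ x2)) ∧ (¬¬(x1 → x2) ∨ ¬(x2 ∧ x1))   [eliminate →]
= (¬¬(x2 ∧ x1) ∨ ¬(¬x1 ∨ x2)) ∧ (¬¬(¬x1 ∨ x2) ∨ ¬(x2 ∧ x1))   [eliminate →]
= ((x2 ∧ x1) ∨ ¬(¬x1 ∨ x2)) ∧ (¬¬(¬x1 ∨ x2) ∨ ¬(x2 ∧ x1))   [double negation]
= ((x2 ∧ x1) ∨ (¬¬x1 ∧ ¬x2)) ∧ (¬¬(¬x1 ∨ x2) ∨ ¬(x2 ∧ x1))   [De Morgan]
= ((x2 ∧ x1) ∨ (x1 ∧ ¬x2)) ∧ (¬¬(¬x1 ∨ x2) ∨ ¬(x2 ∧ x1))   [double negation]
= ((x2 ∧ x1) ∨ (x1 ∧ ¬x2)) ∧ (¬x1 ∨ x2 ∨ ¬(x2 ∧ x1))   [double negation]
= ((x2 ∧ x1) ∨ (x1 ∧ ¬x2)) ∧ (¬x1 ∨ x2 ∨ ¬x2 ∨ ¬x1)   [De Morgan]
= (x2 ∧ x1 ∧ ¬x1) ∨ (x2 ∧ x1 ∧ x2) ∨ (x2 ∧ x1 ∧ ¬x2) ∨ (x2 ∧ x1 ∧ ¬x1) ∨ (x1 ∧ ¬x2 ∧ ¬x1) ∨ (x1 ∧ ¬x2 ∧ x2) ∨ (x1 ∧ ¬x2 ∧ ¬x2) ∨ (x1 ∧ ¬x2 ∧ ¬x1)   [distribute ∧ over ∨]
= (x2 ∧ x1) ∨ (x1 ∧ ¬x2)   [simplify]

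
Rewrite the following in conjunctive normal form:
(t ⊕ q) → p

(¬t ∨ q ∨ p) ∧ (¬q ∨ t ∨ p)

(t ⊕ q) → p
= ¬(t ⊕ q) ∨ p
= ¬((t ∨ q) ∧ ¬(t ∧ q)) ∨ p
= ¬(t ∨ q) ∨ ¬¬(t ∧ q) ∨ p
= (¬t ∧ ¬q) ∨ ¬¬(t ∧ q) ∨ p
= (¬t ∧ ¬q) ∨ (t ∧ q) ∨ p
= (¬t ∨ t ∨ p) ∧ (¬t ∨ q ∨ p) ∧ (¬q ∨ t ∨ p) ∧ (¬q ∨ q ∨ p)
= (¬t ∨ q ∨ p) ∧ (¬q ∨ t ∨ p)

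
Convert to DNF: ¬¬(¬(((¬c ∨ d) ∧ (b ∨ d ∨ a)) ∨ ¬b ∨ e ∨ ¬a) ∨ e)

(c ∧ ¬d ∧ b ∧ ¬e ∧ a) ∨ e

¬¬(¬(((¬c ∨ d) ∧ (b ∨ d ∨ a)) ∨ ¬b ∨ e ∨ ¬a) ∨ e)
≡ ¬(((¬c ∨ d) ∧ (b ∨ d ∨ a)) ∨ ¬b ∨ e ∨ ¬a) ∨ e   [double negation]
≡ (¬((¬c ∨ d) ∧ (b ∨ d ∨ a)) ∧ ¬¬b ∧ ¬e ∧ ¬¬a) ∨ e   [De Morgan]
≡ ((¬(¬c ∨ d) ∨ ¬(b ∨ d ∨ a)) ∧ ¬¬b ∧ ¬e ∧ ¬¬a) ∨ e   [De Morgan]
≡ (((¬¬c ∧ ¬d) ∨ ¬(b ∨ d ∨ a)) ∧ ¬¬b ∧ ¬e ∧ ¬¬a) ∨ e   [De Morgan]
≡ (((c ∧ ¬d) ∨ ¬(b ∨ d ∨ a)) ∧ ¬¬b ∧ ¬e ∧ ¬¬a) ∨ e   [double negation]
≡ (((c ∧ ¬d) ∨ (¬b ∧ ¬d ∧ ¬a)) ∧ ¬¬b ∧ ¬e ∧ ¬¬a) ∨ e   [De Morgan]
≡ (((c ∧ ¬d) ∨ (¬b ∧ ¬d ∧ ¬a)) ∧ b ∧ ¬e ∧ ¬¬a) ∨ e   [double negation]
≡ (((c ∧ ¬d) ∨ (¬b ∧ ¬d ∧ ¬a)) ∧ b ∧ ¬e ∧ a) ∨ e   [double negation]
≡ (c ∧ ¬d ∧ b ∧ ¬e ∧ a) ∨ (¬b ∧ ¬d ∧ ¬a ∧ b ∧ ¬e ∧ a) ∨ e   [distribute ∧ over ∨]
≡ (c ∧ ¬d ∧ b ∧ ¬e ∧ a) ∨ e   [simplify]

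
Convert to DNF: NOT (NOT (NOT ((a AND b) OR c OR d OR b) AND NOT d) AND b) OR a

NOT (NOT (NOT ((a AND b) OR c OR d OR b) AND NOT d) AND b) OR a
= NOT NOT (NOT ((a AND b) OR c OR d OR b) AND NOT d) OR NOT b OR a   [De Morgan]
= (NOT ((a AND b) OR c OR d OR b) AND NOT d) OR NOT b OR a   [double negation]
= (NOT (a AND b) AND NOT c AND NOT d AND NOT b AND NOT d) OR NOT b OR a   [De Morgan]
= ((NOT a OR NOT b) AND NOT c AND NOT d AND NOT b AND NOT d) OR NOT b OR a   [De Morgan]
= (NOT a AND NOT c AND NOT d AND NOT b AND NOT d) OR (NOT b AND NOT c AND NOT d AND NOT b AND NOT d) OR NOT b OR a   [distribute AND over OR]
= NOT b OR a   [simplify]

NOT b OR a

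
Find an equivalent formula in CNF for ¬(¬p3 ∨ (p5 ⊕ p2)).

¬(¬p3 ∨ (p5 ⊕ p2))
≡ ¬(¬p3 ∨ ((p5 ∨ p2) ∧ ¬(p5 ∧ p2)))
≡ ¬¬p3 ∧ ¬((p5 ∨ p2) ∧ ¬(p5 ∧ p2))
≡ p3 ∧ ¬((p5 ∨ p2) ∧ ¬(p5 ∧ p2))
≡ p3 ∧ (¬(p5 ∨ p2) ∨ ¬¬(p5 ∧ p2))
≡ p3 ∧ ((¬p5 ∧ ¬p2) ∨ ¬¬(p5 ∧ p2))
≡ p3 ∧ ((¬p5 ∧ ¬p2) ∨ (p5 ∧ p2))
≡ p3 ∧ (¬p5 ∨ p5) ∧ (¬p5 ∨ p2) ∧ (¬p2 ∨ p5) ∧ (¬p2 ∨ p2)
≡ p3 ∧ (¬p5 ∨ p2) ∧ (¬p2 ∨ p5)

p3 ∧ (¬p5 ∨ p2) ∧ (¬p2 ∨ p5)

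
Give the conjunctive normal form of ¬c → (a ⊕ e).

¬c → (a ⊕ e)
= ¬¬c ∨ (a ⊕ e)   [eliminate →]
= ¬¬c ∨ ((a ∨ e) ∧ ¬(a ∧ e))   [expand ⊕]
= c ∨ ((a ∨ e) ∧ ¬(a ∧ e))   [double negation]
= c ∨ ((a ∨ e) ∧ (¬a ∨ ¬e))   [De Morgan]
= (c ∨ a ∨ e) ∧ (c ∨ ¬a ∨ ¬e)   [distribute ∨ over ∧]

(c ∨ a ∨ e) ∧ (c ∨ ¬a ∨ ¬e)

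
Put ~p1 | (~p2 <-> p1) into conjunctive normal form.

~p1 | ~p2

~p1 | (~p2 <-> p1)
⇔ ~p1 | ((~p2 -> p1) & (p1 -> ~p2))   (eliminate <->)
⇔ ~p1 | ((~~p2 | p1) & (p1 -> ~p2))   (eliminate ->)
⇔ ~p1 | ((~~p2 | p1) & (~p1 | ~p2))   (eliminate ->)
⇔ ~p1 | ((p2 | p1) & (~p1 | ~p2))   (double negation)
⇔ (~p1 | p2 | p1) & (~p1 | ~p1 | ~p2)   (distribute | over &)
⇔ ~p1 | ~p2   (simplify)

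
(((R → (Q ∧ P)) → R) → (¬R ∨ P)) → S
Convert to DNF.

(R ∧ ¬P) ∨ S

(((R → (Q ∧ P)) → R) → (¬R ∨ P)) → S
= ¬(((R → (Q ∧ P)) → R) → (¬R ∨ P)) ∨ S   [eliminate →]
= ¬(¬((R → (Q ∧ P)) → R) ∨ ¬R ∨ P) ∨ S   [eliminate →]
= ¬(¬(¬(R → (Q ∧ P)) ∨ R) ∨ ¬R ∨ P) ∨ S   [eliminate →]
= ¬(¬(¬(¬R ∨ (Q ∧ P)) ∨ R) ∨ ¬R ∨ P) ∨ S   [eliminate →]
= (¬¬(¬(¬R ∨ (Q ∧ P)) ∨ R) ∧ ¬¬R ∧ ¬P) ∨ S   [De Morgan]
= ((¬(¬R ∨ (Q ∧ P)) ∨ R) ∧ ¬¬R ∧ ¬P) ∨ S   [double negation]
= (((¬¬R ∧ ¬(Q ∧ P)) ∨ R) ∧ ¬¬R ∧ ¬P) ∨ S   [De Morgan]
= (((R ∧ ¬(Q ∧ P)) ∨ R) ∧ ¬¬R ∧ ¬P) ∨ S   [double negation]
= (((R ∧ (¬Q ∨ ¬P)) ∨ R) ∧ ¬¬R ∧ ¬P) ∨ S   [De Morgan]
= (((R ∧ (¬Q ∨ ¬P)) ∨ R) ∧ R ∧ ¬P) ∨ S   [double negation]
= (R ∧ ¬Q ∧ R ∧ ¬P) ∨ (R ∧ ¬P ∧ R ∧ ¬P) ∨ (R ∧ R ∧ ¬P) ∨ S   [distribute ∧ over ∨]
= (R ∧ ¬P) ∨ S   [simplify]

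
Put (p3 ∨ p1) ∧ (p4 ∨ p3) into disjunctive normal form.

(p3 ∨ p1) ∧ (p4 ∨ p3)
⇔ (p3 ∧ p4) ∨ (p3 ∧ p3) ∨ (p1 ∧ p4) ∨ (p1 ∧ p3)
⇔ p3 ∨ (p1 ∧ p4)

p3 ∨ (p1 ∧ p4)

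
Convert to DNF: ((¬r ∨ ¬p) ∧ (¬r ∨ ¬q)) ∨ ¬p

¬r ∨ ¬p

((¬r ∨ ¬p) ∧ (¬r ∨ ¬q)) ∨ ¬p
≡ (¬r ∧ ¬r) ∨ (¬r ∧ ¬q) ∨ (¬p ∧ ¬r) ∨ (¬p ∧ ¬q) ∨ ¬p   [distribute ∧ over ∨]
≡ ¬r ∨ ¬p   [simplify]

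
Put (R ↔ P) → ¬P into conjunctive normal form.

¬P ∨ ¬R

(R ↔ P) → ¬P
= ¬(R ↔ P) ∨ ¬P   [eliminate →]
= ¬((R → P) ∧ (P → R)) ∨ ¬P   [eliminate ↔]
= ¬((¬R ∨ P) ∧ (P → R)) ∨ ¬P   [eliminate →]
= ¬((¬R ∨ P) ∧ (¬P ∨ R)) ∨ ¬P   [eliminate →]
= ¬(¬R ∨ P) ∨ ¬(¬P ∨ R) ∨ ¬P   [De Morgan]
= (¬¬R ∧ ¬P) ∨ ¬(¬P ∨ R) ∨ ¬P   [De Morgan]
= (R ∧ ¬P) ∨ ¬(¬P ∨ R) ∨ ¬P   [double negation]
= (R ∧ ¬P) ∨ (¬¬P ∧ ¬R) ∨ ¬P   [De Morgan]
= (R ∧ ¬P) ∨ (P ∧ ¬R) ∨ ¬P   [double negation]
= (R ∨ P ∨ ¬P) ∧ (R ∨ ¬R ∨ ¬P) ∧ (¬P ∨ P ∨ ¬P) ∧ (¬P ∨ ¬R ∨ ¬P)   [distribute ∨ over ∧]
= ¬P ∨ ¬R   [simplify]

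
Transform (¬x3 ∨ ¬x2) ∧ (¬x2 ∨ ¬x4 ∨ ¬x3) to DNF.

(¬x3 ∨ ¬x2) ∧ (¬x2 ∨ ¬x4 ∨ ¬x3)
⇔ ¬x3 ∧ ¬x2 ∨ ¬x3 ∧ ¬x4 ∨ ¬x3 ∧ ¬x3 ∨ ¬x2 ∧ ¬x2 ∨ ¬x2 ∧ ¬x4 ∨ ¬x2 ∧ ¬x3   [distribute ∧ over ∨]
⇔ ¬x3 ∨ ¬x2   [simplify]

¬x3 ∨ ¬x2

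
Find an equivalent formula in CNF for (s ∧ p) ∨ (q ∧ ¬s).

(s ∧ p) ∨ (q ∧ ¬s)
= (s ∨ q) ∧ (s ∨ ¬s) ∧ (p ∨ q) ∧ (p ∨ ¬s)   [distribute ∨ over ∧]
= (s ∨ q) ∧ (p ∨ q) ∧ (p ∨ ¬s)   [simplify]

(s ∨ q) ∧ (p ∨ q) ∧ (p ∨ ¬s)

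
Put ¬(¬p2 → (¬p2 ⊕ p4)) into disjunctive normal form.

¬(¬p2 → (¬p2 ⊕ p4))
= ¬(¬¬p2 ∨ (¬p2 ⊕ p4))   — eliminate →
= ¬(¬¬p2 ∨ (¬p2 ∧ ¬p4) ∨ (¬¬p2 ∧ p4))   — expand ⊕
= ¬¬¬p2 ∧ ¬(¬p2 ∧ ¬p4) ∧ ¬(¬¬p2 ∧ p4)   — De Morgan
= ¬p2 ∧ ¬(¬p2 ∧ ¬p4) ∧ ¬(¬¬p2 ∧ p4)   — double negation
= ¬p2 ∧ (¬¬p2 ∨ ¬¬p4) ∧ ¬(¬¬p2 ∧ p4)   — De Morgan
= ¬p2 ∧ (p2 ∨ ¬¬p4) ∧ ¬(¬¬p2 ∧ p4)   — double negation
= ¬p2 ∧ (p2 ∨ p4) ∧ ¬(¬¬p2 ∧ p4)   — double negation
= ¬p2 ∧ (p2 ∨ p4) ∧ (¬¬¬p2 ∨ ¬p4)   — De Morgan
= ¬p2 ∧ (p2 ∨ p4) ∧ (¬p2 ∨ ¬p4)   — double negation
= (¬p2 ∧ p2 ∧ ¬p2) ∨ (¬p2 ∧ p2 ∧ ¬p4) ∨ (¬p2 ∧ p4 ∧ ¬p2) ∨ (¬p2 ∧ p4 ∧ ¬p4)   — distribute ∧ over ∨
= ¬p2 ∧ p4   — simplify

¬p2 ∧ p4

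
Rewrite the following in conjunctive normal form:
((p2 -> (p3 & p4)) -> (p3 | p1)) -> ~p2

((p2 -> (p3 & p4)) -> (p3 | p1)) -> ~p2
≡ ~((p2 -> (p3 & p4)) -> (p3 | p1)) | ~p2   — eliminate ->
≡ ~(~(p2 -> (p3 & p4)) | p3 | p1) | ~p2   — eliminate ->
≡ ~(~(~p2 | (p3 & p4)) | p3 | p1) | ~p2   — eliminate ->
≡ (~~(~p2 | (p3 & p4)) & ~p3 & ~p1) | ~p2   — De Morgan
≡ ((~p2 | (p3 & p4)) & ~p3 & ~p1) | ~p2   — double negation
≡ (~p2 | p3 | ~p2) & (~p2 | p4 | ~p2) & (~p3 | ~p2) & (~p1 | ~p2)   — distribute | over &
≡ (~p2 | p3) & (~p2 | p4) & (~p3 | ~p2) & (~p1 | ~p2)   — simplify

(~p2 | p3) & (~p2 | p4) & (~p3 | ~p2) & (~p1 | ~p2)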